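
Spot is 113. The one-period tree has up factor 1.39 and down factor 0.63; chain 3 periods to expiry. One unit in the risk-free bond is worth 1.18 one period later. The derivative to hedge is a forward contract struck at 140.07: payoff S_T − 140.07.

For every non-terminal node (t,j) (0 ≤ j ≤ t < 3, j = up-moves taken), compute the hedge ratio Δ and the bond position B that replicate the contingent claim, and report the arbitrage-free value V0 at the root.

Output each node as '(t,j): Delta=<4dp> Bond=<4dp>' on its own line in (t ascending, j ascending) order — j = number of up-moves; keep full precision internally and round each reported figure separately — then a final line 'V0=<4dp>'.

(0,0): Delta=1.0000 Bond=-85.2509
(1,0): Delta=1.0000 Bond=-100.5961
(1,1): Delta=1.0000 Bond=-100.5961
(2,0): Delta=1.0000 Bond=-118.7034
(2,1): Delta=1.0000 Bond=-118.7034
(2,2): Delta=1.0000 Bond=-118.7034
V0=27.7491

Under the risk-neutral measure, an up-move has probability p* = (R−d)/(u−d) = 0.7237 and values discount at R = 1.18.
Terminal values V(3,·): V(3,0)=-111.8147, V(3,1)=-77.7289, V(3,2)=-2.5238, V(3,3)=163.4049
(2,0): S=44.8497. Δ = (V_up−V_dn)/(S_up−S_dn) = (-77.7289−-111.8147)/(62.3411−28.2553) = 1.0000. V = [p*·-77.7289 + (1−p*)·-111.8147]/1.18 = -73.8537. B = V − Δ·S = -118.7034.
(2,1): S=98.9541. Δ = (V_up−V_dn)/(S_up−S_dn) = (-2.5238−-77.7289)/(137.5462−62.3411) = 1.0000. V = [p*·-2.5238 + (1−p*)·-77.7289]/1.18 = -19.7493. B = V − Δ·S = -118.7034.
(2,2): S=218.3273. Δ = (V_up−V_dn)/(S_up−S_dn) = (163.4049−-2.5238)/(303.4749−137.5462) = 1.0000. V = [p*·163.4049 + (1−p*)·-2.5238]/1.18 = 99.6239. B = V − Δ·S = -118.7034.
(1,0): S=71.1900. Δ = (V_up−V_dn)/(S_up−S_dn) = (-19.7493−-73.8537)/(98.9541−44.8497) = 1.0000. V = [p*·-19.7493 + (1−p*)·-73.8537]/1.18 = -29.4061. B = V − Δ·S = -100.5961.
(1,1): S=157.0700. Δ = (V_up−V_dn)/(S_up−S_dn) = (99.6239−-19.7493)/(218.3273−98.9541) = 1.0000. V = [p*·99.6239 + (1−p*)·-19.7493]/1.18 = 56.4739. B = V − Δ·S = -100.5961.
(0,0): S=113.0000. Δ = (V_up−V_dn)/(S_up−S_dn) = (56.4739−-29.4061)/(157.0700−71.1900) = 1.0000. V = [p*·56.4739 + (1−p*)·-29.4061]/1.18 = 27.7491. B = V − Δ·S = -85.2509.
Each (Δ,B) replicates both successor values, so the strategy is self-financing and V0 is arbitrage-free.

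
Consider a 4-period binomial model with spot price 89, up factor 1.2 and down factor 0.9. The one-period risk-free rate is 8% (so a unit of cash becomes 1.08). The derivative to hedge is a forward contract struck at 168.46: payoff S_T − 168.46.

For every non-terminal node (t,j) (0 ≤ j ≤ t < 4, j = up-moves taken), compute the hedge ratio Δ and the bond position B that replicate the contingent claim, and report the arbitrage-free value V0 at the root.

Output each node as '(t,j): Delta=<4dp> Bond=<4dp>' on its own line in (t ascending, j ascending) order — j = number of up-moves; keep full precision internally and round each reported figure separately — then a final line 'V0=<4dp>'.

(0,0): Delta=1.0000 Bond=-123.8231
(1,0): Delta=1.0000 Bond=-133.7290
(1,1): Delta=1.0000 Bond=-133.7290
(2,0): Delta=1.0000 Bond=-144.4273
(2,1): Delta=1.0000 Bond=-144.4273
(2,2): Delta=1.0000 Bond=-144.4273
(3,0): Delta=1.0000 Bond=-155.9815
(3,1): Delta=1.0000 Bond=-155.9815
(3,2): Delta=1.0000 Bond=-155.9815
(3,3): Delta=1.0000 Bond=-155.9815
V0=-34.8231

The replicating-portfolio and risk-neutral prices coincide; use p* = (1.08−0.9)/(1.2−0.9) = 0.6000 for the latter.
At expiry t=4: V(4,0)=-110.0671, V(4,1)=-90.6028, V(4,2)=-64.6504, V(4,3)=-30.0472, V(4,4)=16.0904
(3,0): S=64.8810. Δ = (V_up−V_dn)/(S_up−S_dn) = (-90.6028−-110.0671)/(77.8572−58.3929) = 1.0000. V = [p*·-90.6028 + (1−p*)·-110.0671]/1.08 = -91.1005. B = V − Δ·S = -155.9815.
(3,1): S=86.5080. Δ = (V_up−V_dn)/(S_up−S_dn) = (-64.6504−-90.6028)/(103.8096−77.8572) = 1.0000. V = [p*·-64.6504 + (1−p*)·-90.6028]/1.08 = -69.4735. B = V − Δ·S = -155.9815.
(3,2): S=115.3440. Δ = (V_up−V_dn)/(S_up−S_dn) = (-30.0472−-64.6504)/(138.4128−103.8096) = 1.0000. V = [p*·-30.0472 + (1−p*)·-64.6504]/1.08 = -40.6375. B = V − Δ·S = -155.9815.
(3,3): S=153.7920. Δ = (V_up−V_dn)/(S_up−S_dn) = (16.0904−-30.0472)/(184.5504−138.4128) = 1.0000. V = [p*·16.0904 + (1−p*)·-30.0472]/1.08 = -2.1895. B = V − Δ·S = -155.9815.
(2,0): S=72.0900. Δ = (V_up−V_dn)/(S_up−S_dn) = (-69.4735−-91.1005)/(86.5080−64.8810) = 1.0000. V = [p*·-69.4735 + (1−p*)·-91.1005]/1.08 = -72.3373. B = V − Δ·S = -144.4273.
(2,1): S=96.1200. Δ = (V_up−V_dn)/(S_up−S_dn) = (-40.6375−-69.4735)/(115.3440−86.5080) = 1.0000. V = [p*·-40.6375 + (1−p*)·-69.4735]/1.08 = -48.3073. B = V − Δ·S = -144.4273.
(2,2): S=128.1600. Δ = (V_up−V_dn)/(S_up−S_dn) = (-2.1895−-40.6375)/(153.7920−115.3440) = 1.0000. V = [p*·-2.1895 + (1−p*)·-40.6375]/1.08 = -16.2673. B = V − Δ·S = -144.4273.
(1,0): S=80.1000. Δ = (V_up−V_dn)/(S_up−S_dn) = (-48.3073−-72.3373)/(96.1200−72.0900) = 1.0000. V = [p*·-48.3073 + (1−p*)·-72.3373]/1.08 = -53.6290. B = V − Δ·S = -133.7290.
(1,1): S=106.8000. Δ = (V_up−V_dn)/(S_up−S_dn) = (-16.2673−-48.3073)/(128.1600−96.1200) = 1.0000. V = [p*·-16.2673 + (1−p*)·-48.3073]/1.08 = -26.9290. B = V − Δ·S = -133.7290.
(0,0): S=89.0000. Δ = (V_up−V_dn)/(S_up−S_dn) = (-26.9290−-53.6290)/(106.8000−80.1000) = 1.0000. V = [p*·-26.9290 + (1−p*)·-53.6290]/1.08 = -34.8231. B = V − Δ·S = -123.8231.
Root portfolio cost Δ·89+B reproduces V0=-34.8231.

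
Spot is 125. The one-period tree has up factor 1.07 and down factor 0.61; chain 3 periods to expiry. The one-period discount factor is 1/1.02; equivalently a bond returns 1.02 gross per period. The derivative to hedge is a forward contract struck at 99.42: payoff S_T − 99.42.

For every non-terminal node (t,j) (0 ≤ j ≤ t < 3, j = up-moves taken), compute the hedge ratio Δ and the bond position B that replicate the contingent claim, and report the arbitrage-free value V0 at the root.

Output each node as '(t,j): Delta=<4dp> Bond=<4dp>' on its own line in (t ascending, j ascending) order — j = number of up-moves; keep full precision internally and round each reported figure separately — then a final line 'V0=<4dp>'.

The replicating-portfolio and risk-neutral prices coincide; use p* = (1.02−0.61)/(1.07−0.61) = 0.8913 for the latter.
Terminal payoffs: V(3,0)=-71.0474, V(3,1)=-49.6516, V(3,2)=-12.1214, V(3,3)=53.7104
Node (2,0) S=46.5125: V=(p*·-49.6516+(1−p*)·-71.0474)/1.02=-50.9581; Δ=(-49.6516−-71.0474)/(49.7684−28.3726)=1.0000; B=V−Δ·S=-97.4706
Node (2,1) S=81.5875: V=(p*·-12.1214+(1−p*)·-49.6516)/1.02=-15.8831; Δ=(-12.1214−-49.6516)/(87.2986−49.7684)=1.0000; B=V−Δ·S=-97.4706
Node (2,2) S=143.1125: V=(p*·53.7104+(1−p*)·-12.1214)/1.02=45.6419; Δ=(53.7104−-12.1214)/(153.1304−87.2986)=1.0000; B=V−Δ·S=-97.4706
Node (1,0) S=76.2500: V=(p*·-15.8831+(1−p*)·-50.9581)/1.02=-19.3094; Δ=(-15.8831−-50.9581)/(81.5875−46.5125)=1.0000; B=V−Δ·S=-95.5594
Node (1,1) S=133.7500: V=(p*·45.6419+(1−p*)·-15.8831)/1.02=38.1906; Δ=(45.6419−-15.8831)/(143.1125−81.5875)=1.0000; B=V−Δ·S=-95.5594
Node (0,0) S=125.0000: V=(p*·38.1906+(1−p*)·-19.3094)/1.02=31.3143; Δ=(38.1906−-19.3094)/(133.7500−76.2500)=1.0000; B=V−Δ·S=-93.6857
The time-0 hedge costs 31.3143, which is the no-arbitrage price.

(0,0): Delta=1.0000 Bond=-93.6857
(1,0): Delta=1.0000 Bond=-95.5594
(1,1): Delta=1.0000 Bond=-95.5594
(2,0): Delta=1.0000 Bond=-97.4706
(2,1): Delta=1.0000 Bond=-97.4706
(2,2): Delta=1.0000 Bond=-97.4706
V0=31.3143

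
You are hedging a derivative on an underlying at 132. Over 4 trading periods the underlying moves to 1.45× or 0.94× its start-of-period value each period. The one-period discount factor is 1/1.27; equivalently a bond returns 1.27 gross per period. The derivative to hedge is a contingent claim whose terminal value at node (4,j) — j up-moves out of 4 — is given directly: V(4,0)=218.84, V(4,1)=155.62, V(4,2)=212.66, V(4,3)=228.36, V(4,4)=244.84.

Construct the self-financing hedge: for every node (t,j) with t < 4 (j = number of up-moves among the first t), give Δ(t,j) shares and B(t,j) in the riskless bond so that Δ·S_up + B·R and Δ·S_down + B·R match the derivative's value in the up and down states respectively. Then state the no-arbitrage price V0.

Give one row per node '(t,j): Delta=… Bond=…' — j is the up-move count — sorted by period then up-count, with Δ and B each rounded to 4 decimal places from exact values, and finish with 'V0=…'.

(0,0): Delta=0.1627 Bond=62.2870
(1,0): Delta=0.2425 Bond=69.2045
(1,1): Delta=0.1345 Bond=84.5044
(2,0): Delta=0.1932 Bond=93.6399
(2,1): Delta=0.2599 Bond=84.7533
(2,2): Delta=0.0901 Bond=119.6301
(3,0): Delta=-1.1306 Bond=264.0655
(3,1): Delta=0.6613 Bond=39.7539
(3,2): Delta=0.1180 Bond=144.6636
(3,3): Delta=0.0803 Bond=155.8938
V0=83.7653

The replicating-portfolio and risk-neutral prices coincide; use p* = (1.27−0.94)/(1.45−0.94) = 0.6471 for the latter.
At expiry t=4: V(4,0)=218.8400, V(4,1)=155.6200, V(4,2)=212.6600, V(4,3)=228.3600, V(4,4)=244.8400
  t=3,j=0: stock 109.6371 → up 158.9738 (V=155.6200), down 103.0589 (V=218.8400). Price 140.1047; hedge Δ=-1.1306, bond B=264.0655.
  t=3,j=1: stock 169.1210 → up 245.2255 (V=212.6600), down 158.9738 (V=155.6200). Price 151.5970; hedge Δ=0.6613, bond B=39.7539.
  t=3,j=2: stock 260.8782 → up 378.2734 (V=228.3600), down 245.2255 (V=212.6600). Price 175.4479; hedge Δ=0.1180, bond B=144.6636.
  t=3,j=3: stock 402.4185 → up 583.5068 (V=244.8400), down 378.2734 (V=228.3600). Price 188.2075; hedge Δ=0.0803, bond B=155.8938.
  t=2,j=0: stock 116.6352 → up 169.1210 (V=151.5970), down 109.6371 (V=140.1047). Price 116.1739; hedge Δ=0.1932, bond B=93.6399.
  t=2,j=1: stock 179.9160 → up 260.8782 (V=175.4479), down 169.1210 (V=151.5970). Price 131.5196; hedge Δ=0.2599, bond B=84.7533.
  t=2,j=2: stock 277.5300 → up 402.4185 (V=188.2075), down 260.8782 (V=175.4479). Price 144.6489; hedge Δ=0.0901, bond B=119.6301.
  t=1,j=0: stock 124.0800 → up 179.9160 (V=131.5196), down 116.6352 (V=116.1739). Price 99.2941; hedge Δ=0.2425, bond B=69.2045.
  t=1,j=1: stock 191.4000 → up 277.5300 (V=144.6489), down 179.9160 (V=131.5196). Price 110.2481; hedge Δ=0.1345, bond B=84.5044.
  t=0,j=0: stock 132.0000 → up 191.4000 (V=110.2481), down 124.0800 (V=99.2941). Price 83.7653; hedge Δ=0.1627, bond B=62.2870.
Each (Δ,B) replicates both successor values, so the strategy is self-financing and V0 is arbitrage-free.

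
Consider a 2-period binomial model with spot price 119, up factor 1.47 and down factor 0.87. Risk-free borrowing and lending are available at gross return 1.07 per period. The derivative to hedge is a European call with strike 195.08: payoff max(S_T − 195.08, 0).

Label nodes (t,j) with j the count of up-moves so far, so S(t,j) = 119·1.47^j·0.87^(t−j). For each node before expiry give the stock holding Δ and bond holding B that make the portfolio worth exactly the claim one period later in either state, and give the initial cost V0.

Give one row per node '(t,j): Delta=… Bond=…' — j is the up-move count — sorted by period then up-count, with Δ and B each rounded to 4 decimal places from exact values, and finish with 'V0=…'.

The replicating-portfolio and risk-neutral prices coincide; use p* = (1.07−0.87)/(1.47−0.87) = 0.3333 for the latter.
Payoff layer (t=2): V(2,0)=0.0000, V(2,1)=0.0000, V(2,2)=62.0671
Node (1,0) S=103.5300: V=(p*·0.0000+(1−p*)·0.0000)/1.07=0.0000; Δ=(0.0000−0.0000)/(152.1891−90.0711)=0.0000; B=V−Δ·S=0.0000
Node (1,1) S=174.9300: V=(p*·62.0671+(1−p*)·0.0000)/1.07=19.3355; Δ=(62.0671−0.0000)/(257.1471−152.1891)=0.5914; B=V−Δ·S=-84.1096
Node (0,0) S=119.0000: V=(p*·19.3355+(1−p*)·0.0000)/1.07=6.0235; Δ=(19.3355−0.0000)/(174.9300−103.5300)=0.2708; B=V−Δ·S=-26.2024
Self-financing check: at every node Δ·S+B equals the discounted successor values.

(0,0): Delta=0.2708 Bond=-26.2024
(1,0): Delta=0.0000 Bond=0.0000
(1,1): Delta=0.5914 Bond=-84.1096
V0=6.0235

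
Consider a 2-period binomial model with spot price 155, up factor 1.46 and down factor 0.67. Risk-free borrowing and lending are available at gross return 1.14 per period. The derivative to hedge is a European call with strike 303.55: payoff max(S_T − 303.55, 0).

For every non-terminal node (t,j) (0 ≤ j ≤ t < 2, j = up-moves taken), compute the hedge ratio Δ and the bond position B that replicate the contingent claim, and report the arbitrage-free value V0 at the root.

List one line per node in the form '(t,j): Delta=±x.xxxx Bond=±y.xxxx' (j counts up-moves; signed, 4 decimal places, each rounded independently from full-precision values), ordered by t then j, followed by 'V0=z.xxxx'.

(0,0): Delta=0.1144 Bond=-10.4237
(1,0): Delta=0.0000 Bond=0.0000
(1,1): Delta=0.1502 Bond=-19.9735
V0=7.3121

The replicating-portfolio and risk-neutral prices coincide; use p* = (1.14−0.67)/(1.46−0.67) = 0.5949 for the latter.
At expiry t=2: V(2,0)=0.0000, V(2,1)=0.0000, V(2,2)=26.8480
  t=1,j=0: stock 103.8500 → up 151.6210 (V=0.0000), down 69.5795 (V=0.0000). Price 0.0000; hedge Δ=0.0000, bond B=0.0000.
  t=1,j=1: stock 226.3000 → up 330.3980 (V=26.8480), down 151.6210 (V=0.0000). Price 14.0113; hedge Δ=0.1502, bond B=-19.9735.
  t=0,j=0: stock 155.0000 → up 226.3000 (V=14.0113), down 103.8500 (V=0.0000). Price 7.3121; hedge Δ=0.1144, bond B=-10.4237.
The time-0 hedge costs 7.3121, which is the no-arbitrage price.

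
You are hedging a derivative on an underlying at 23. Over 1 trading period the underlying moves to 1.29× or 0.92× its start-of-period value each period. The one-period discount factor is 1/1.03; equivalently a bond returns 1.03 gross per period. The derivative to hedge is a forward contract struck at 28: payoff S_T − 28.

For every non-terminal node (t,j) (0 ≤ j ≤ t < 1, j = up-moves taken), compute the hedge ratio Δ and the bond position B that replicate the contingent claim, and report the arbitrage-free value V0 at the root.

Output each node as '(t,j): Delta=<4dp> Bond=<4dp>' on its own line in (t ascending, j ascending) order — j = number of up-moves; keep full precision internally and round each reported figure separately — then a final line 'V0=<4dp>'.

No-arbitrage ⇒ martingale measure with p* = (R−d)/(u−d) = 0.2973.
Terminal payoffs: V(1,0)=-6.8400, V(1,1)=1.6700
  t=0,j=0: stock 23.0000 → up 29.6700 (V=1.6700), down 21.1600 (V=-6.8400). Price -4.1845; hedge Δ=1.0000, bond B=-27.1845.
The time-0 hedge costs -4.1845, which is the no-arbitrage price.

(0,0): Delta=1.0000 Bond=-27.1845
V0=-4.1845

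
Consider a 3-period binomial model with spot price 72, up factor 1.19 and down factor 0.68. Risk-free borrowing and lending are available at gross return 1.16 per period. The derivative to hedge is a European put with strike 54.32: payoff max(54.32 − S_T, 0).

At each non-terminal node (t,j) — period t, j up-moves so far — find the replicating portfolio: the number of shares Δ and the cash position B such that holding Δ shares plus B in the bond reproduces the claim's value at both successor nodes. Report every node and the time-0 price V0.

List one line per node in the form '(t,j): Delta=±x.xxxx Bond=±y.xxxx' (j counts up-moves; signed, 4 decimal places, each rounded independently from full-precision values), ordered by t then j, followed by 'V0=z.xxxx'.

(0,0): Delta=-0.0341 Bond=2.5538
(1,0): Delta=-0.5122 Bond=26.3682
(1,1): Delta=-0.0171 Bond=1.4996
(2,0): Delta=-1.0000 Bond=46.8276
(2,1): Delta=-0.4948 Bond=29.5721
(2,2): Delta=0.0000 Bond=0.0000
V0=0.0962

Since d<R<u, set p* = (R−d)/(u−d) = 0.9412; price each node as the discounted p*-expectation of its children.
At expiry t=3: V(3,0)=31.6809, V(3,1)=14.7016, V(3,2)=0.0000, V(3,3)=0.0000
Node (2,0) S=33.2928: V=(p*·14.7016+(1−p*)·31.6809)/1.16=13.5348; Δ=(14.7016−31.6809)/(39.6184−22.6391)=-1.0000; B=V−Δ·S=46.8276
Node (2,1) S=58.2624: V=(p*·0.0000+(1−p*)·14.7016)/1.16=0.7455; Δ=(0.0000−14.7016)/(69.3323−39.6184)=-0.4948; B=V−Δ·S=29.5721
Node (2,2) S=101.9592: V=(p*·0.0000+(1−p*)·0.0000)/1.16=0.0000; Δ=(0.0000−0.0000)/(121.3314−69.3323)=0.0000; B=V−Δ·S=0.0000
Node (1,0) S=48.9600: V=(p*·0.7455+(1−p*)·13.5348)/1.16=1.2912; Δ=(0.7455−13.5348)/(58.2624−33.2928)=-0.5122; B=V−Δ·S=26.3682
Node (1,1) S=85.6800: V=(p*·0.0000+(1−p*)·0.7455)/1.16=0.0378; Δ=(0.0000−0.7455)/(101.9592−58.2624)=-0.0171; B=V−Δ·S=1.4996
Node (0,0) S=72.0000: V=(p*·0.0378+(1−p*)·1.2912)/1.16=0.0962; Δ=(0.0378−1.2912)/(85.6800−48.9600)=-0.0341; B=V−Δ·S=2.5538
The time-0 hedge costs 0.0962, which is the no-arbitrage price.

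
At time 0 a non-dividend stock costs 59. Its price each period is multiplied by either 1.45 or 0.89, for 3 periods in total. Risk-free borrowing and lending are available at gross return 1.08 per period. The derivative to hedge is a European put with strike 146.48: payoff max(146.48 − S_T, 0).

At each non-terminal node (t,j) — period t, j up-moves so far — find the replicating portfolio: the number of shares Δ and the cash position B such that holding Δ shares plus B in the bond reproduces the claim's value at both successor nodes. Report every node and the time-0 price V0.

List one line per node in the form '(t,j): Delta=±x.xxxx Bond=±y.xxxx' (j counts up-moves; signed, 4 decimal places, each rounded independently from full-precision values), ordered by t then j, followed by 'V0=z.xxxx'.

(0,0): Delta=-0.9003 Bond=111.4314
(1,0): Delta=-1.0000 Bond=125.5830
(1,1): Delta=-0.7811 Bond=110.1475
(2,0): Delta=-1.0000 Bond=135.6296
(2,1): Delta=-1.0000 Bond=135.6296
(2,2): Delta=-0.5194 Bond=86.4959
V0=58.3158

Risk-neutral probability p* = (R−d)/(u−d) = (1.08−0.89)/(1.45−0.89) = 0.3393.
Terminal payoffs: V(3,0)=104.8868, V(3,1)=78.7158, V(3,2)=36.0777, V(3,3)=0.0000
  t=2,j=0: stock 46.7339 → up 67.7642 (V=78.7158), down 41.5932 (V=104.8868). Price 88.8957; hedge Δ=-1.0000, bond B=135.6296.
  t=2,j=1: stock 76.1395 → up 110.4023 (V=36.0777), down 67.7642 (V=78.7158). Price 59.4901; hedge Δ=-1.0000, bond B=135.6296.
  t=2,j=2: stock 124.0475 → up 179.8689 (V=0.0000), down 110.4023 (V=36.0777). Price 22.0714; hedge Δ=-0.5194, bond B=86.4959.
  t=1,j=0: stock 52.5100 → up 76.1395 (V=59.4901), down 46.7339 (V=88.8957). Price 73.0730; hedge Δ=-1.0000, bond B=125.5830.
  t=1,j=1: stock 85.5500 → up 124.0475 (V=22.0714), down 76.1395 (V=59.4901). Price 43.3282; hedge Δ=-0.7811, bond B=110.1475.
  t=0,j=0: stock 59.0000 → up 85.5500 (V=43.3282), down 52.5100 (V=73.0730). Price 58.3158; hedge Δ=-0.9003, bond B=111.4314.
The time-0 hedge costs 58.3158, which is the no-arbitrage price.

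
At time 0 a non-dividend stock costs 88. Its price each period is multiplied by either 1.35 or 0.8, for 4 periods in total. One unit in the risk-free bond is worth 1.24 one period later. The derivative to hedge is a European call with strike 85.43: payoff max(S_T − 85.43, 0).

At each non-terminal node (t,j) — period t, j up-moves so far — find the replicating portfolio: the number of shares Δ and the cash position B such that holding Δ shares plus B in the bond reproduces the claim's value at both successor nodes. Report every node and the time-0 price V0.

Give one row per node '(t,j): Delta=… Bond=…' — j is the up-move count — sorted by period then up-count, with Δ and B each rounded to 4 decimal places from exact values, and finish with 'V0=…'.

(0,0): Delta=0.9723 Bond=-33.3933
(1,0): Delta=0.8511 Bond=-32.8786
(1,1): Delta=0.9902 Bond=-43.5399
(2,0): Delta=0.3585 Bond=-13.0267
(2,1): Delta=0.9241 Bond=-47.7052
(2,2): Delta=1.0000 Bond=-55.5606
(3,0): Delta=0.0000 Bond=0.0000
(3,1): Delta=0.4116 Bond=-20.1914
(3,2): Delta=1.0000 Bond=-68.8952
(3,3): Delta=1.0000 Bond=-68.8952
V0=52.1652

No-arbitrage ⇒ martingale measure with p* = (R−d)/(u−d) = 0.8000.
Payoff layer (t=4): V(4,0)=0.0000, V(4,1)=0.0000, V(4,2)=17.2132, V(4,3)=87.7804, V(4,4)=206.8626
  t=3,j=0: stock 45.0560 → up 60.8256 (V=0.0000), down 36.0448 (V=0.0000). Price 0.0000; hedge Δ=0.0000, bond B=0.0000.
  t=3,j=1: stock 76.0320 → up 102.6432 (V=17.2132), down 60.8256 (V=0.0000). Price 11.1053; hedge Δ=0.4116, bond B=-20.1914.
  t=3,j=2: stock 128.3040 → up 173.2104 (V=87.7804), down 102.6432 (V=17.2132). Price 59.4088; hedge Δ=1.0000, bond B=-68.8952.
  t=3,j=3: stock 216.5130 → up 292.2926 (V=206.8626), down 173.2104 (V=87.7804). Price 147.6178; hedge Δ=1.0000, bond B=-68.8952.
  t=2,j=0: stock 56.3200 → up 76.0320 (V=11.1053), down 45.0560 (V=0.0000). Price 7.1647; hedge Δ=0.3585, bond B=-13.0267.
  t=2,j=1: stock 95.0400 → up 128.3040 (V=59.4088), down 76.0320 (V=11.1053). Price 40.1195; hedge Δ=0.9241, bond B=-47.7052.
  t=2,j=2: stock 160.3800 → up 216.5130 (V=147.6178), down 128.3040 (V=59.4088). Price 104.8194; hedge Δ=1.0000, bond B=-55.5606.
  t=1,j=0: stock 70.4000 → up 95.0400 (V=40.1195), down 56.3200 (V=7.1647). Price 27.0391; hedge Δ=0.8511, bond B=-32.8786.
  t=1,j=1: stock 118.8000 → up 160.3800 (V=104.8194), down 95.0400 (V=40.1195). Price 74.0963; hedge Δ=0.9902, bond B=-43.5399.
  t=0,j=0: stock 88.0000 → up 118.8000 (V=74.0963), down 70.4000 (V=27.0391). Price 52.1652; hedge Δ=0.9723, bond B=-33.3933.
The time-0 hedge costs 52.1652, which is the no-arbitrage price.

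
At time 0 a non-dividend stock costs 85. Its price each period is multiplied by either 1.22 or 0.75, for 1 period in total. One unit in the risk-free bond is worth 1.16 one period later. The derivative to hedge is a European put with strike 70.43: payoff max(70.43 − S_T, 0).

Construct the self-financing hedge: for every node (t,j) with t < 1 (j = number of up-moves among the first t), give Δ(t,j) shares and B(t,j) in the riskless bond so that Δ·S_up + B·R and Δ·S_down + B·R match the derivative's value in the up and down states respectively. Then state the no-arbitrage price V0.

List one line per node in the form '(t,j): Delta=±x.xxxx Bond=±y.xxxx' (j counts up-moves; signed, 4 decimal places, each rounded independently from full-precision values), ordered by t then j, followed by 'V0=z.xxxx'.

Risk-neutral probability p* = (R−d)/(u−d) = (1.16−0.75)/(1.22−0.75) = 0.8723.
Terminal values V(1,·): V(1,0)=6.6800, V(1,1)=0.0000
(0,0): S=85.0000. Δ = (V_up−V_dn)/(S_up−S_dn) = (0.0000−6.6800)/(103.7000−63.7500) = -0.1672. V = [p*·0.0000 + (1−p*)·6.6800]/1.16 = 0.7351. B = V − Δ·S = 14.9479.
The time-0 hedge costs 0.7351, which is the no-arbitrage price.

(0,0): Delta=-0.1672 Bond=14.9479
V0=0.7351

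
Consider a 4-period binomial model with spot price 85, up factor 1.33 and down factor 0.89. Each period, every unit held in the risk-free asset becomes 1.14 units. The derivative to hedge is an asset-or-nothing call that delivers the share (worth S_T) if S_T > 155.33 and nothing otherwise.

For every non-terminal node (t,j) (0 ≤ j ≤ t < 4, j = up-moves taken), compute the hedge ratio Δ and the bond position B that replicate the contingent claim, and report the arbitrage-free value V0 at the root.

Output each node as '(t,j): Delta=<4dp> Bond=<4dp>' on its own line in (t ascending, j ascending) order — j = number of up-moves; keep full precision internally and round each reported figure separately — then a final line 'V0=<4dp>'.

Risk-neutral probability p* = (R−d)/(u−d) = (1.14−0.89)/(1.33−0.89) = 0.5682.
Terminal payoffs: V(4,0)=0.0000, V(4,1)=0.0000, V(4,2)=0.0000, V(4,3)=177.9770, V(4,4)=265.9656
(3,0): S=59.9224. Δ = (V_up−V_dn)/(S_up−S_dn) = (0.0000−0.0000)/(79.6967−53.3309) = 0.0000. V = [p*·0.0000 + (1−p*)·0.0000]/1.14 = 0.0000. B = V − Δ·S = 0.0000.
(3,1): S=89.5469. Δ = (V_up−V_dn)/(S_up−S_dn) = (0.0000−0.0000)/(119.0974−79.6967) = 0.0000. V = [p*·0.0000 + (1−p*)·0.0000]/1.14 = 0.0000. B = V − Δ·S = 0.0000.
(3,2): S=133.8173. Δ = (V_up−V_dn)/(S_up−S_dn) = (177.9770−0.0000)/(177.9770−119.0974) = 3.0227. V = [p*·177.9770 + (1−p*)·0.0000]/1.14 = 88.7046. B = V − Δ·S = -315.7885.
(3,3): S=199.9741. Δ = (V_up−V_dn)/(S_up−S_dn) = (265.9656−177.9770)/(265.9656−177.9770) = 1.0000. V = [p*·265.9656 + (1−p*)·177.9770]/1.14 = 199.9741. B = V − Δ·S = 0.0000.
(2,0): S=67.3285. Δ = (V_up−V_dn)/(S_up−S_dn) = (0.0000−0.0000)/(89.5469−59.9224) = 0.0000. V = [p*·0.0000 + (1−p*)·0.0000]/1.14 = 0.0000. B = V − Δ·S = 0.0000.
(2,1): S=100.6145. Δ = (V_up−V_dn)/(S_up−S_dn) = (88.7046−0.0000)/(133.8173−89.5469) = 2.0037. V = [p*·88.7046 + (1−p*)·0.0000]/1.14 = 44.2108. B = V − Δ·S = -157.3906.
(2,2): S=150.3565. Δ = (V_up−V_dn)/(S_up−S_dn) = (199.9741−88.7046)/(199.9741−133.8173) = 1.6819. V = [p*·199.9741 + (1−p*)·88.7046]/1.14 = 133.2684. B = V − Δ·S = -119.6169.
(1,0): S=75.6500. Δ = (V_up−V_dn)/(S_up−S_dn) = (44.2108−0.0000)/(100.6145−67.3285) = 1.3282. V = [p*·44.2108 + (1−p*)·0.0000]/1.14 = 22.0349. B = V − Δ·S = -78.4443.
(1,1): S=113.0500. Δ = (V_up−V_dn)/(S_up−S_dn) = (133.2684−44.2108)/(150.3565−100.6145) = 1.7904. V = [p*·133.2684 + (1−p*)·44.2108]/1.14 = 83.1682. B = V − Δ·S = -119.2353.
(0,0): S=85.0000. Δ = (V_up−V_dn)/(S_up−S_dn) = (83.1682−22.0349)/(113.0500−75.6500) = 1.6346. V = [p*·83.1682 + (1−p*)·22.0349]/1.14 = 49.7980. B = V − Δ·S = -89.1412.
Check: Δ(0,0)·S0 + B(0,0) = 49.7980 = V0.

(0,0): Delta=1.6346 Bond=-89.1412
(1,0): Delta=1.3282 Bond=-78.4443
(1,1): Delta=1.7904 Bond=-119.2353
(2,0): Delta=0.0000 Bond=0.0000
(2,1): Delta=2.0037 Bond=-157.3906
(2,2): Delta=1.6819 Bond=-119.6169
(3,0): Delta=0.0000 Bond=0.0000
(3,1): Delta=0.0000 Bond=0.0000
(3,2): Delta=3.0227 Bond=-315.7885
(3,3): Delta=1.0000 Bond=0.0000
V0=49.7980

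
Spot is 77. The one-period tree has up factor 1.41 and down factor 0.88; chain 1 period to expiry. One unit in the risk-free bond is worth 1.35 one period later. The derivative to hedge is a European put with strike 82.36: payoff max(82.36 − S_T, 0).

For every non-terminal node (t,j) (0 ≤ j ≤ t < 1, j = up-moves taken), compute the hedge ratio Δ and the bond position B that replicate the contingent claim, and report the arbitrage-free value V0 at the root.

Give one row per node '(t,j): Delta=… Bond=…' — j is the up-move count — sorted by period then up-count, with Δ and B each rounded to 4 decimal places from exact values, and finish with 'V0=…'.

(0,0): Delta=-0.3578 Bond=28.7715
V0=1.2243

No-arbitrage ⇒ martingale measure with p* = (R−d)/(u−d) = 0.8868.
Terminal values V(1,·): V(1,0)=14.6000, V(1,1)=0.0000
(0,0): S=77.0000. Δ = (V_up−V_dn)/(S_up−S_dn) = (0.0000−14.6000)/(108.5700−67.7600) = -0.3578. V = [p*·0.0000 + (1−p*)·14.6000]/1.35 = 1.2243. B = V − Δ·S = 28.7715.
Each (Δ,B) replicates both successor values, so the strategy is self-financing and V0 is arbitrage-free.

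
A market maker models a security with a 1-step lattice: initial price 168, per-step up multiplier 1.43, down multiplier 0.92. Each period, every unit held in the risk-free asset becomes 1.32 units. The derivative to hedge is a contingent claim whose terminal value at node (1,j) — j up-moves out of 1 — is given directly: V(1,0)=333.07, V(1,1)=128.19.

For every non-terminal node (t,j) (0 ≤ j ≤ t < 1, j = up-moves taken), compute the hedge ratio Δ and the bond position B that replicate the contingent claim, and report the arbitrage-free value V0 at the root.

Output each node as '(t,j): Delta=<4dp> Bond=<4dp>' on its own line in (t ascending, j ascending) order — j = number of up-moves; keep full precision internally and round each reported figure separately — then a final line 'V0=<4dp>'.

(0,0): Delta=-2.3912 Bond=532.3163
V0=130.5908

Since d<R<u, set p* = (R−d)/(u−d) = 0.7843; price each node as the discounted p*-expectation of its children.
At expiry t=1: V(1,0)=333.0700, V(1,1)=128.1900
Node (0,0) S=168.0000: V=(p*·128.1900+(1−p*)·333.0700)/1.32=130.5908; Δ=(128.1900−333.0700)/(240.2400−154.5600)=-2.3912; B=V−Δ·S=532.3163
Each (Δ,B) replicates both successor values, so the strategy is self-financing and V0 is arbitrage-free.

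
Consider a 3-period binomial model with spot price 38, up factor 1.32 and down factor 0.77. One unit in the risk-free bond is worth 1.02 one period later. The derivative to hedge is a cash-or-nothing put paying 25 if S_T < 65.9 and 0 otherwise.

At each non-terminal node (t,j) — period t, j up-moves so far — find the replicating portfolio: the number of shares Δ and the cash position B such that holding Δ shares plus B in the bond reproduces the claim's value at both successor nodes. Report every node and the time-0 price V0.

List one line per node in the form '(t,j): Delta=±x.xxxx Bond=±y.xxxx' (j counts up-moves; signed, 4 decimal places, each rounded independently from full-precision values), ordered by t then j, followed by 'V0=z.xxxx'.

(0,0): Delta=-0.2375 Bond=30.3724
(1,0): Delta=0.0000 Bond=24.0292
(1,1): Delta=-0.4038 Bond=39.3205
(2,0): Delta=0.0000 Bond=24.5098
(2,1): Delta=0.0000 Bond=24.5098
(2,2): Delta=-0.6865 Bond=58.8235
V0=21.3456

Under the risk-neutral measure, an up-move has probability p* = (R−d)/(u−d) = 0.4545 and values discount at R = 1.02.
Terminal values V(3,·): V(3,0)=25.0000, V(3,1)=25.0000, V(3,2)=25.0000, V(3,3)=0.0000
(2,0): S=22.5302. Δ = (V_up−V_dn)/(S_up−S_dn) = (25.0000−25.0000)/(29.7399−17.3483) = 0.0000. V = [p*·25.0000 + (1−p*)·25.0000]/1.02 = 24.5098. B = V − Δ·S = 24.5098.
(2,1): S=38.6232. Δ = (V_up−V_dn)/(S_up−S_dn) = (25.0000−25.0000)/(50.9826−29.7399) = 0.0000. V = [p*·25.0000 + (1−p*)·25.0000]/1.02 = 24.5098. B = V − Δ·S = 24.5098.
(2,2): S=66.2112. Δ = (V_up−V_dn)/(S_up−S_dn) = (0.0000−25.0000)/(87.3988−50.9826) = -0.6865. V = [p*·0.0000 + (1−p*)·25.0000]/1.02 = 13.3690. B = V − Δ·S = 58.8235.
(1,0): S=29.2600. Δ = (V_up−V_dn)/(S_up−S_dn) = (24.5098−24.5098)/(38.6232−22.5302) = 0.0000. V = [p*·24.5098 + (1−p*)·24.5098]/1.02 = 24.0292. B = V − Δ·S = 24.0292.
(1,1): S=50.1600. Δ = (V_up−V_dn)/(S_up−S_dn) = (13.3690−24.5098)/(66.2112−38.6232) = -0.4038. V = [p*·13.3690 + (1−p*)·24.5098]/1.02 = 19.0645. B = V − Δ·S = 39.3205.
(0,0): S=38.0000. Δ = (V_up−V_dn)/(S_up−S_dn) = (19.0645−24.0292)/(50.1600−29.2600) = -0.2375. V = [p*·19.0645 + (1−p*)·24.0292]/1.02 = 21.3456. B = V − Δ·S = 30.3724.
The time-0 hedge costs 21.3456, which is the no-arbitrage price.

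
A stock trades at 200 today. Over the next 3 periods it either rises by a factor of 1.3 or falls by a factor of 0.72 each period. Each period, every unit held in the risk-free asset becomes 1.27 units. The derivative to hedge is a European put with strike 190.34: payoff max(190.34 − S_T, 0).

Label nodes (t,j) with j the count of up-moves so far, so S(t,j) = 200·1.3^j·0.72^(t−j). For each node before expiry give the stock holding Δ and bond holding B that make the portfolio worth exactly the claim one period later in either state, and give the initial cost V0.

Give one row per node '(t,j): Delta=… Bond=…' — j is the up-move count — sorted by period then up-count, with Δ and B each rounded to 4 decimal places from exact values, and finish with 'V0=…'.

(0,0): Delta=-0.0300 Bond=6.2120
(1,0): Delta=-0.5260 Bond=79.3146
(1,1): Delta=-0.0150 Bond=3.9933
(2,0): Delta=-1.0000 Bond=149.8740
(2,1): Delta=-0.5117 Bond=98.0489
(2,2): Delta=0.0000 Bond=0.0000
V0=0.2142

The replicating-portfolio and risk-neutral prices coincide; use p* = (1.27−0.72)/(1.3−0.72) = 0.9483 for the latter.
Terminal values V(3,·): V(3,0)=115.6904, V(3,1)=55.5560, V(3,2)=0.0000, V(3,3)=0.0000
(2,0): S=103.6800. Δ = (V_up−V_dn)/(S_up−S_dn) = (55.5560−115.6904)/(134.7840−74.6496) = -1.0000. V = [p*·55.5560 + (1−p*)·115.6904]/1.27 = 46.1940. B = V − Δ·S = 149.8740.
(2,1): S=187.2000. Δ = (V_up−V_dn)/(S_up−S_dn) = (0.0000−55.5560)/(243.3600−134.7840) = -0.5117. V = [p*·0.0000 + (1−p*)·55.5560]/1.27 = 2.2627. B = V − Δ·S = 98.0489.
(2,2): S=338.0000. Δ = (V_up−V_dn)/(S_up−S_dn) = (0.0000−0.0000)/(439.4000−243.3600) = 0.0000. V = [p*·0.0000 + (1−p*)·0.0000]/1.27 = 0.0000. B = V − Δ·S = 0.0000.
(1,0): S=144.0000. Δ = (V_up−V_dn)/(S_up−S_dn) = (2.2627−46.1940)/(187.2000−103.6800) = -0.5260. V = [p*·2.2627 + (1−p*)·46.1940]/1.27 = 3.5708. B = V − Δ·S = 79.3146.
(1,1): S=260.0000. Δ = (V_up−V_dn)/(S_up−S_dn) = (0.0000−2.2627)/(338.0000−187.2000) = -0.0150. V = [p*·0.0000 + (1−p*)·2.2627]/1.27 = 0.0922. B = V − Δ·S = 3.9933.
(0,0): S=200.0000. Δ = (V_up−V_dn)/(S_up−S_dn) = (0.0922−3.5708)/(260.0000−144.0000) = -0.0300. V = [p*·0.0922 + (1−p*)·3.5708]/1.27 = 0.2142. B = V − Δ·S = 6.2120.
The time-0 hedge costs 0.2142, which is the no-arbitrage price.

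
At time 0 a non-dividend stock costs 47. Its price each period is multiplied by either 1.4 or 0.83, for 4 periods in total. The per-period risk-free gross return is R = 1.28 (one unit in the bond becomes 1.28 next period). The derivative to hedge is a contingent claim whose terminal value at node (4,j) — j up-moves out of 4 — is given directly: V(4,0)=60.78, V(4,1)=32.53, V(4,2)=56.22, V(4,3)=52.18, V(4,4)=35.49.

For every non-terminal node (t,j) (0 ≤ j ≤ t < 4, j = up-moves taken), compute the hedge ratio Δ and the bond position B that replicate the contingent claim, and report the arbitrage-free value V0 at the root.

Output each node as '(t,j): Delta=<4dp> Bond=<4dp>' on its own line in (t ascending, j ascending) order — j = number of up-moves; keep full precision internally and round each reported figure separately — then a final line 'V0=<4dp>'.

(0,0): Delta=-0.1349 Bond=23.4040
(1,0): Delta=0.1127 Bond=20.2991
(1,1): Delta=-0.1740 Bond=32.5326
(2,0): Delta=0.5399 Bond=12.1484
(2,1): Delta=0.0451 Bond=29.6720
(2,2): Delta=-0.2087 Bond=44.8337
(3,0): Delta=-1.8442 Bond=79.6218
(3,1): Delta=0.9169 Bond=-1.5359
(3,2): Delta=-0.0927 Bond=48.5178
(3,3): Delta=-0.2270 Bond=59.7523
V0=17.0633

No-arbitrage ⇒ martingale measure with p* = (R−d)/(u−d) = 0.7895.
Terminal payoffs: V(4,0)=60.7800, V(4,1)=32.5300, V(4,2)=56.2200, V(4,3)=52.1800, V(4,4)=35.4900
Node (3,0) S=26.8740: V=(p*·32.5300+(1−p*)·60.7800)/1.28=30.0604; Δ=(32.5300−60.7800)/(37.6236−22.3054)=-1.8442; B=V−Δ·S=79.6218
Node (3,1) S=45.3296: V=(p*·56.2200+(1−p*)·32.5300)/1.28=40.0255; Δ=(56.2200−32.5300)/(63.4615−37.6236)=0.9169; B=V−Δ·S=-1.5359
Node (3,2) S=76.4596: V=(p*·52.1800+(1−p*)·56.2200)/1.28=41.4301; Δ=(52.1800−56.2200)/(107.0434−63.4615)=-0.0927; B=V−Δ·S=48.5178
Node (3,3) S=128.9680: V=(p*·35.4900+(1−p*)·52.1800)/1.28=30.4716; Δ=(35.4900−52.1800)/(180.5552−107.0434)=-0.2270; B=V−Δ·S=59.7523
Node (2,0) S=32.3783: V=(p*·40.0255+(1−p*)·30.0604)/1.28=29.6309; Δ=(40.0255−30.0604)/(45.3296−26.8740)=0.5399; B=V−Δ·S=12.1484
Node (2,1) S=54.6140: V=(p*·41.4301+(1−p*)·40.0255)/1.28=32.1362; Δ=(41.4301−40.0255)/(76.4596−45.3296)=0.0451; B=V−Δ·S=29.6720
Node (2,2) S=92.1200: V=(p*·30.4716+(1−p*)·41.4301)/1.28=25.6083; Δ=(30.4716−41.4301)/(128.9680−76.4596)=-0.2087; B=V−Δ·S=44.8337
Node (1,0) S=39.0100: V=(p*·32.1362+(1−p*)·29.6309)/1.28=24.6944; Δ=(32.1362−29.6309)/(54.6140−32.3783)=0.1127; B=V−Δ·S=20.2991
Node (1,1) S=65.8000: V=(p*·25.6083+(1−p*)·32.1362)/1.28=21.0802; Δ=(25.6083−32.1362)/(92.1200−54.6140)=-0.1740; B=V−Δ·S=32.5326
Node (0,0) S=47.0000: V=(p*·21.0802+(1−p*)·24.6944)/1.28=17.0633; Δ=(21.0802−24.6944)/(65.8000−39.0100)=-0.1349; B=V−Δ·S=23.4040
Self-financing check: at every node Δ·S+B equals the discounted successor values.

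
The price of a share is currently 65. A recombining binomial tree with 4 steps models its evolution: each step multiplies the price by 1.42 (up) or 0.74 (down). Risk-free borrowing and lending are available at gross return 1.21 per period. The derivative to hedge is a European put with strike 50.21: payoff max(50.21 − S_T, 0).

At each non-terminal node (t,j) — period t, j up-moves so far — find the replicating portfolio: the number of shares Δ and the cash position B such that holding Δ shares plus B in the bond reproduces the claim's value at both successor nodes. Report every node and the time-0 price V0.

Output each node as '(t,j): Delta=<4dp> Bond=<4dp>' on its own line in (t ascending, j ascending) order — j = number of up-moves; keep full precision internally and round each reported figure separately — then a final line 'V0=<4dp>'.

(0,0): Delta=-0.0391 Bond=3.1573
(1,0): Delta=-0.1498 Bond=9.1481
(1,1): Delta=-0.0133 Bond=1.4399
(2,0): Delta=-0.4911 Bond=23.2170
(2,1): Delta=-0.0704 Bond=5.6415
(2,2): Delta=0.0000 Bond=0.0000
(3,0): Delta=-1.0000 Bond=41.4959
(3,1): Delta=-0.3727 Bond=22.1039
(3,2): Delta=0.0000 Bond=0.0000
(3,3): Delta=0.0000 Bond=0.0000
V0=0.6169

The replicating-portfolio and risk-neutral prices coincide; use p* = (1.21−0.74)/(1.42−0.74) = 0.6912 for the latter.
Terminal values V(4,·): V(4,0)=30.7187, V(4,1)=12.8078, V(4,2)=0.0000, V(4,3)=0.0000, V(4,4)=0.0000
(3,0): S=26.3396. Δ = (V_up−V_dn)/(S_up−S_dn) = (12.8078−30.7187)/(37.4022−19.4913) = -1.0000. V = [p*·12.8078 + (1−p*)·30.7187]/1.21 = 15.1563. B = V − Δ·S = 41.4959.
(3,1): S=50.5435. Δ = (V_up−V_dn)/(S_up−S_dn) = (0.0000−12.8078)/(71.7717−37.4022) = -0.3727. V = [p*·0.0000 + (1−p*)·12.8078]/1.21 = 3.2689. B = V − Δ·S = 22.1039.
(3,2): S=96.9888. Δ = (V_up−V_dn)/(S_up−S_dn) = (0.0000−0.0000)/(137.7242−71.7717) = 0.0000. V = [p*·0.0000 + (1−p*)·0.0000]/1.21 = 0.0000. B = V − Δ·S = 0.0000.
(3,3): S=186.1137. Δ = (V_up−V_dn)/(S_up−S_dn) = (0.0000−0.0000)/(264.2815−137.7242) = 0.0000. V = [p*·0.0000 + (1−p*)·0.0000]/1.21 = 0.0000. B = V − Δ·S = 0.0000.
(2,0): S=35.5940. Δ = (V_up−V_dn)/(S_up−S_dn) = (3.2689−15.1563)/(50.5435−26.3396) = -0.4911. V = [p*·3.2689 + (1−p*)·15.1563]/1.21 = 5.7355. B = V − Δ·S = 23.2170.
(2,1): S=68.3020. Δ = (V_up−V_dn)/(S_up−S_dn) = (0.0000−3.2689)/(96.9888−50.5435) = -0.0704. V = [p*·0.0000 + (1−p*)·3.2689]/1.21 = 0.8343. B = V − Δ·S = 5.6415.
(2,2): S=131.0660. Δ = (V_up−V_dn)/(S_up−S_dn) = (0.0000−0.0000)/(186.1137−96.9888) = 0.0000. V = [p*·0.0000 + (1−p*)·0.0000]/1.21 = 0.0000. B = V − Δ·S = 0.0000.
(1,0): S=48.1000. Δ = (V_up−V_dn)/(S_up−S_dn) = (0.8343−5.7355)/(68.3020−35.5940) = -0.1498. V = [p*·0.8343 + (1−p*)·5.7355]/1.21 = 1.9404. B = V − Δ·S = 9.1481.
(1,1): S=92.3000. Δ = (V_up−V_dn)/(S_up−S_dn) = (0.0000−0.8343)/(131.0660−68.3020) = -0.0133. V = [p*·0.0000 + (1−p*)·0.8343]/1.21 = 0.2129. B = V − Δ·S = 1.4399.
(0,0): S=65.0000. Δ = (V_up−V_dn)/(S_up−S_dn) = (0.2129−1.9404)/(92.3000−48.1000) = -0.0391. V = [p*·0.2129 + (1−p*)·1.9404]/1.21 = 0.6169. B = V − Δ·S = 3.1573.
Each (Δ,B) replicates both successor values, so the strategy is self-financing and V0 is arbitrage-free.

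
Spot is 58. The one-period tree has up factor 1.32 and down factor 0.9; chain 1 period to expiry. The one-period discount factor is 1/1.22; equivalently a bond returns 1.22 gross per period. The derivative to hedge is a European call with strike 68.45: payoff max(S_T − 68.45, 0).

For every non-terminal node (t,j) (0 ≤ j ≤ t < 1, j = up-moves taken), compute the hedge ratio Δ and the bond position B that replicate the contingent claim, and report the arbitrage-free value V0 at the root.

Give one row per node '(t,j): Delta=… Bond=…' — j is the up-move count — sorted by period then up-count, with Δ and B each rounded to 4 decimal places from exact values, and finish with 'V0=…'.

Under the risk-neutral measure, an up-move has probability p* = (R−d)/(u−d) = 0.7619 and values discount at R = 1.22.
At expiry t=1: V(1,0)=0.0000, V(1,1)=8.1100
(0,0): S=58.0000. Δ = (V_up−V_dn)/(S_up−S_dn) = (8.1100−0.0000)/(76.5600−52.2000) = 0.3329. V = [p*·8.1100 + (1−p*)·0.0000]/1.22 = 5.0648. B = V − Δ·S = -14.2447.
Self-financing check: at every node Δ·S+B equals the discounted successor values.

(0,0): Delta=0.3329 Bond=-14.2447
V0=5.0648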